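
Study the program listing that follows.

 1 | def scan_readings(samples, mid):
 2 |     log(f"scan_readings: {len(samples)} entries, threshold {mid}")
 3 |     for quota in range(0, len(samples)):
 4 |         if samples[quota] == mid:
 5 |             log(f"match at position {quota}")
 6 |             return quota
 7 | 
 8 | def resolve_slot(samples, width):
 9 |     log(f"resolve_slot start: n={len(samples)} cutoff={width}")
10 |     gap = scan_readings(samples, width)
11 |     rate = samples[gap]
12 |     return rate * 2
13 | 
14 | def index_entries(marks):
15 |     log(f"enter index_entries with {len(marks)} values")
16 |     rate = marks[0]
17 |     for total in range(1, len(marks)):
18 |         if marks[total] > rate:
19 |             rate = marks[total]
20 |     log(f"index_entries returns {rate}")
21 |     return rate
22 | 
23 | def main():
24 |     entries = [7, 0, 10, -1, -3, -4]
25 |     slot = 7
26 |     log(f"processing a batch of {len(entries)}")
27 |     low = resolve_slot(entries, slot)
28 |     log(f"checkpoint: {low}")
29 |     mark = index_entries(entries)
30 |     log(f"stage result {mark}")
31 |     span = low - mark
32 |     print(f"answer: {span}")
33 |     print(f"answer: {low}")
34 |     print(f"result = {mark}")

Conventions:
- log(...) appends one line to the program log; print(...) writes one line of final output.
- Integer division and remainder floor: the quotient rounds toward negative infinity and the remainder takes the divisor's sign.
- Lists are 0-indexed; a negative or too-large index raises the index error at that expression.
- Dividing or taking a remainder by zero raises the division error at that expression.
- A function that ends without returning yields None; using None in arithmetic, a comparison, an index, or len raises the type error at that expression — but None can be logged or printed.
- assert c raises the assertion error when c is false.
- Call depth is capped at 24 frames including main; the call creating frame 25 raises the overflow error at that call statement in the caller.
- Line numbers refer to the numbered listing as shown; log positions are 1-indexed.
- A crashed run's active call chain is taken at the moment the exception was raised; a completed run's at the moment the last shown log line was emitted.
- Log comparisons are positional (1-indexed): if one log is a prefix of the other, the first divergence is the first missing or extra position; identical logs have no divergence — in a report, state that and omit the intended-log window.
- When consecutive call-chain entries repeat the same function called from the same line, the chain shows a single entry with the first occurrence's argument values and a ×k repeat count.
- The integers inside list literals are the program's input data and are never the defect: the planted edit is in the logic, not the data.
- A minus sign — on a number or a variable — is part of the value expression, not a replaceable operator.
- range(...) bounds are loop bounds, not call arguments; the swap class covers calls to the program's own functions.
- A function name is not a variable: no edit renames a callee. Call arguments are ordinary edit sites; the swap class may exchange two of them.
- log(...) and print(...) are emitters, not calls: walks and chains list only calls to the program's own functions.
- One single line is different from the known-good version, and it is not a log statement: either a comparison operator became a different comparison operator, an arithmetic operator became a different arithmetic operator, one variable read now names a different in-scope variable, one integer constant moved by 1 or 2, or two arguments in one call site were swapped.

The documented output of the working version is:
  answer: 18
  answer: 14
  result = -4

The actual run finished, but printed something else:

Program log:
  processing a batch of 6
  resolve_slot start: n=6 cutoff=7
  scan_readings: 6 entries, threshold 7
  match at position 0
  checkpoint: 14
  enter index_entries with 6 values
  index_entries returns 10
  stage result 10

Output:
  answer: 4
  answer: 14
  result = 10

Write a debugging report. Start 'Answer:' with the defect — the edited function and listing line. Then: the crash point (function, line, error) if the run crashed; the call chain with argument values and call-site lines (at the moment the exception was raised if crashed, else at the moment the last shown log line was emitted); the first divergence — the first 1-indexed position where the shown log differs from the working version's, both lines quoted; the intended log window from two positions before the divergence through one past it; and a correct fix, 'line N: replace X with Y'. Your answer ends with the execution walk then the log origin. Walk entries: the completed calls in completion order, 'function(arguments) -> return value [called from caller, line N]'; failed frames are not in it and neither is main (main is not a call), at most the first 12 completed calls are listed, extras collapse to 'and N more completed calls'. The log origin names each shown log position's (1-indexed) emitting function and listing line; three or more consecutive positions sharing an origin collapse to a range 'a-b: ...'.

Answer: the defect is in index_entries at line 18.
The tell: Position 7 is the first bad log line: 'index_entries returns 10' should read 'index_entries returns -4'.
Call chain: main.
First divergence: position 7 — the shown line 'index_entries returns 10' should read 'index_entries returns -4'.
Intended log window:
  5: checkpoint: 14
  6: enter index_entries with 6 values
  7: index_entries returns -4
  8: stage result -4
Execution walk:
  scan_readings([7, 0, 10, -1, -3, -4], 7) -> 0  [called from resolve_slot, line 10]
  resolve_slot([7, 0, 10, -1, -3, -4], 7) -> 14  [called from main, line 27]
  index_entries([7, 0, 10, -1, -3, -4]) -> 10  [called from main, line 29]
Origin of each log line:
  1: emitted by main (line 26)
  2: emitted by resolve_slot (line 9)
  3: emitted by scan_readings (line 2)
  4: emitted by scan_readings (line 5)
  5: emitted by main (line 28)
  6: emitted by index_entries (line 15)
  7: emitted by index_entries (line 20)
  8: emitted by main (line 30)
A correct fix: line 18: replace `>` with `<`.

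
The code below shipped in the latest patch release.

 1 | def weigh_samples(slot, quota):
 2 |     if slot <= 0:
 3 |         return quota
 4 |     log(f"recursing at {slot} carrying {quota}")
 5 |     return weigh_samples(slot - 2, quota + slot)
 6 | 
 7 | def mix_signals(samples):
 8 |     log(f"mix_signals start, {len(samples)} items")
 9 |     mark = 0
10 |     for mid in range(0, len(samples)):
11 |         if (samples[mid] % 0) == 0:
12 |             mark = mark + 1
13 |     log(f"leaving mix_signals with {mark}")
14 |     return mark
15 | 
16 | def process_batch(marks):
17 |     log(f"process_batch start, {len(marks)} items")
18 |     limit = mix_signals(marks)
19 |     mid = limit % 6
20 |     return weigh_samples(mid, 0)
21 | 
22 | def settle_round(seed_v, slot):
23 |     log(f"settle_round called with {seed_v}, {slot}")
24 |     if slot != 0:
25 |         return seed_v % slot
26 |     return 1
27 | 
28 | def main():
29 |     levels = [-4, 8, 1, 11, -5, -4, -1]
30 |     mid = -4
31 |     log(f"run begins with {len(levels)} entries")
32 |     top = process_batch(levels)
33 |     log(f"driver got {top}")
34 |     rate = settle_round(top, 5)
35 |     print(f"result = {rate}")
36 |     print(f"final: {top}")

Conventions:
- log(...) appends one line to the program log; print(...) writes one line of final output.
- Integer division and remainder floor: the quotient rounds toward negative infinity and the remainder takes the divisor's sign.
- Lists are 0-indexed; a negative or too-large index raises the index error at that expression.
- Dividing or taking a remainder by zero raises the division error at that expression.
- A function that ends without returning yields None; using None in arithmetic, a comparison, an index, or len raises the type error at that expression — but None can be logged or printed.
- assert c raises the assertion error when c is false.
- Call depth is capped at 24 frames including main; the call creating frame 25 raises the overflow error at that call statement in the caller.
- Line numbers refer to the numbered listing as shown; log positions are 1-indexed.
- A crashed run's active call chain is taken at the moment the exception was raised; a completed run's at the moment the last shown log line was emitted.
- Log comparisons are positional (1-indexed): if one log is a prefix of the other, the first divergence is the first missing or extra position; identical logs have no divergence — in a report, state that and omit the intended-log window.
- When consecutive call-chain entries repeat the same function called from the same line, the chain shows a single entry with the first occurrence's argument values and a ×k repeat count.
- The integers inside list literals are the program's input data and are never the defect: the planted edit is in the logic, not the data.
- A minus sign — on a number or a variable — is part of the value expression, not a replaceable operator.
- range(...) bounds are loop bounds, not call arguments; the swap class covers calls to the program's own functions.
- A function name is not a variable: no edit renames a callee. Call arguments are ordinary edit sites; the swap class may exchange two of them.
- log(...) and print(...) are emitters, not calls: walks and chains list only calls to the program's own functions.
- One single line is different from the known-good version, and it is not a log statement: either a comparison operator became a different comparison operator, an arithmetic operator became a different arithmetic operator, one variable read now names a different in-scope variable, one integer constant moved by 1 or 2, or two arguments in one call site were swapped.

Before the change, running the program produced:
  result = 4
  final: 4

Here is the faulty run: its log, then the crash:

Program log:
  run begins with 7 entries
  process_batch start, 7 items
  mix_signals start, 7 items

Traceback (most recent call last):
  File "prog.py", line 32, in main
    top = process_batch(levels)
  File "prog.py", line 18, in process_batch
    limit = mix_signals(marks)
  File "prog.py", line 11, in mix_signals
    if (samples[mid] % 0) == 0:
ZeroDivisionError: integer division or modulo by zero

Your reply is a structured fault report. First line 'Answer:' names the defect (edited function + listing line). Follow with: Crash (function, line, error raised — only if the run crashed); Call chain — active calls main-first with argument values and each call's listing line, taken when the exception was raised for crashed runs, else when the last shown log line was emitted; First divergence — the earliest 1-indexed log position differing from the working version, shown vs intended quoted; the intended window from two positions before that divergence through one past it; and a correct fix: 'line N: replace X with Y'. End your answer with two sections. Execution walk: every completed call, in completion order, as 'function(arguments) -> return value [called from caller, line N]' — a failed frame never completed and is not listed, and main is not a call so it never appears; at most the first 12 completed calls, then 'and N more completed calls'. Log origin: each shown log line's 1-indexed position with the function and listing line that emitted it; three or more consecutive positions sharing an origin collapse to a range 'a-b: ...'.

Answer: the defect is in mix_signals at line 11.
The tell: The shown log is a 3-line prefix of the intended one, whose next entry is 'leaving mix_signals with 3'.
Crash: mix_signals, line 11, ZeroDivisionError.
Call chain: main -> process_batch([-4, 8, 1, 11, -5, -4, -1]) (called at line 32) -> mix_signals([-4, 8, 1, 11, -5, -4, -1]) (called at line 18).
First divergence: position 4; the shown log stops at 3 lines while the working version next logs 'leaving mix_signals with 3'.
Intended log window:
  2: process_batch start, 7 items
  3: mix_signals start, 7 items
  4: leaving mix_signals with 3
  5: recursing at 3 carrying 0
Execution walk:
  (no call completed)
Log origin:
  1: from main, line 31
  2: from process_batch, line 17
  3: from mix_signals, line 8
A correct fix: line 11: replace `samples[mid] % 0` with `samples[mid] % 2`.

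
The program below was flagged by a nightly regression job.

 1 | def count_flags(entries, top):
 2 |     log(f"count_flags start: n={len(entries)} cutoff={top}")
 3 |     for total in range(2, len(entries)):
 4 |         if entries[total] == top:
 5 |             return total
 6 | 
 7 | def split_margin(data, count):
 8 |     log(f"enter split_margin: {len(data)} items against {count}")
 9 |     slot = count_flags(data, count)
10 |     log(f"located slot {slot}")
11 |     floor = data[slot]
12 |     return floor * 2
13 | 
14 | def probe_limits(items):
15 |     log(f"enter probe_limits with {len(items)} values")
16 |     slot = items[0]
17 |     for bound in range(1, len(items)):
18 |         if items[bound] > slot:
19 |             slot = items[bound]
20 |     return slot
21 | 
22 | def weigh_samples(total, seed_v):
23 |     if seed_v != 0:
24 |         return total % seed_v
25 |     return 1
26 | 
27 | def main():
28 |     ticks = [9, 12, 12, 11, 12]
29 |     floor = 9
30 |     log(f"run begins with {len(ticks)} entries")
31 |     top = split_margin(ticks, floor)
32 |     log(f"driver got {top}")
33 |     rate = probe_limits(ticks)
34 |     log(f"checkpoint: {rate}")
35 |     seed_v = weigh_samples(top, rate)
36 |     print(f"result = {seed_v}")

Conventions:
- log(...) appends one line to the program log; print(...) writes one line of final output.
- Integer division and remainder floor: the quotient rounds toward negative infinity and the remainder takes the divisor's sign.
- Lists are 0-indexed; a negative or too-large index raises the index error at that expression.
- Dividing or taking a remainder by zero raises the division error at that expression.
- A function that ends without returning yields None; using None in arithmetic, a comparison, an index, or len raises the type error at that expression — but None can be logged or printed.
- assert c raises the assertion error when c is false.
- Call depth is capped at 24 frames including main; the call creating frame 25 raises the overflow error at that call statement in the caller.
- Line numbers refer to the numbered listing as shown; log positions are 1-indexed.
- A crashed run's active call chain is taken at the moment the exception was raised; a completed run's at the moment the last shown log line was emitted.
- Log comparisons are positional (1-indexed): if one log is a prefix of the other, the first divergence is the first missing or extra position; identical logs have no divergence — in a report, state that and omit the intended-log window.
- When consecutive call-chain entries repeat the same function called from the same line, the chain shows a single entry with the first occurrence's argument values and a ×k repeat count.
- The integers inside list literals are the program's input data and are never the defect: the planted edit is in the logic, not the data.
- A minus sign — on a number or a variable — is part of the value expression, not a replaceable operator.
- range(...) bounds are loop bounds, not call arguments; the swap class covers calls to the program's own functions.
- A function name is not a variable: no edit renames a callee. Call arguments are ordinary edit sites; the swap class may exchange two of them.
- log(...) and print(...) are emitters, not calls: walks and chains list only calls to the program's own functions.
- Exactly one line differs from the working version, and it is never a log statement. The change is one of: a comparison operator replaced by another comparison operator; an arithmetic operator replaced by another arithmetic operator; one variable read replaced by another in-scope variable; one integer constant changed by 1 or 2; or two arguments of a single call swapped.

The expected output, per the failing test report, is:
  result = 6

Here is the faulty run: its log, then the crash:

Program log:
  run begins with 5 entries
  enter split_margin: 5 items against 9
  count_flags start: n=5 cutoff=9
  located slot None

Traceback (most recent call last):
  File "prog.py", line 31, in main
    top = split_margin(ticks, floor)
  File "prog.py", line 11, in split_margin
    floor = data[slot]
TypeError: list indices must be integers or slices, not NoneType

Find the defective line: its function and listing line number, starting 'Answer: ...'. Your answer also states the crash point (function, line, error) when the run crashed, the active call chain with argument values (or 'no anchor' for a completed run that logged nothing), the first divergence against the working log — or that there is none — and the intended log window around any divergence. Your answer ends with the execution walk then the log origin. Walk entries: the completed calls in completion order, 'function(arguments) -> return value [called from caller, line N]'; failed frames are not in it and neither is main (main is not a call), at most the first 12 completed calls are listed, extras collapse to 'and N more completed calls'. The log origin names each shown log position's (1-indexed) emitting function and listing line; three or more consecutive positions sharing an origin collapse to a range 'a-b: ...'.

Answer: the defect is in count_flags at line 3.
The tell: The log first diverges at position 4: the faulty run prints 'located slot None' where the working version prints 'located slot 0'.
Crash: split_margin, line 11, TypeError.
Call chain: main -> split_margin([9, 12, 12, 11, 12], 9) (called at line 31).
First divergence: position 4 — shown 'located slot None', intended 'located slot 0'.
Intended log window:
  2: enter split_margin: 5 items against 9
  3: count_flags start: n=5 cutoff=9
  4: located slot 0
  5: driver got 18
Execution walk:
  count_flags([9, 12, 12, 11, 12], 9) -> None  [called from split_margin, line 9]
Log origins:
  1: logged in main at line 30
  2: logged in split_margin at line 8
  3: logged in count_flags at line 2
  4: logged in split_margin at line 10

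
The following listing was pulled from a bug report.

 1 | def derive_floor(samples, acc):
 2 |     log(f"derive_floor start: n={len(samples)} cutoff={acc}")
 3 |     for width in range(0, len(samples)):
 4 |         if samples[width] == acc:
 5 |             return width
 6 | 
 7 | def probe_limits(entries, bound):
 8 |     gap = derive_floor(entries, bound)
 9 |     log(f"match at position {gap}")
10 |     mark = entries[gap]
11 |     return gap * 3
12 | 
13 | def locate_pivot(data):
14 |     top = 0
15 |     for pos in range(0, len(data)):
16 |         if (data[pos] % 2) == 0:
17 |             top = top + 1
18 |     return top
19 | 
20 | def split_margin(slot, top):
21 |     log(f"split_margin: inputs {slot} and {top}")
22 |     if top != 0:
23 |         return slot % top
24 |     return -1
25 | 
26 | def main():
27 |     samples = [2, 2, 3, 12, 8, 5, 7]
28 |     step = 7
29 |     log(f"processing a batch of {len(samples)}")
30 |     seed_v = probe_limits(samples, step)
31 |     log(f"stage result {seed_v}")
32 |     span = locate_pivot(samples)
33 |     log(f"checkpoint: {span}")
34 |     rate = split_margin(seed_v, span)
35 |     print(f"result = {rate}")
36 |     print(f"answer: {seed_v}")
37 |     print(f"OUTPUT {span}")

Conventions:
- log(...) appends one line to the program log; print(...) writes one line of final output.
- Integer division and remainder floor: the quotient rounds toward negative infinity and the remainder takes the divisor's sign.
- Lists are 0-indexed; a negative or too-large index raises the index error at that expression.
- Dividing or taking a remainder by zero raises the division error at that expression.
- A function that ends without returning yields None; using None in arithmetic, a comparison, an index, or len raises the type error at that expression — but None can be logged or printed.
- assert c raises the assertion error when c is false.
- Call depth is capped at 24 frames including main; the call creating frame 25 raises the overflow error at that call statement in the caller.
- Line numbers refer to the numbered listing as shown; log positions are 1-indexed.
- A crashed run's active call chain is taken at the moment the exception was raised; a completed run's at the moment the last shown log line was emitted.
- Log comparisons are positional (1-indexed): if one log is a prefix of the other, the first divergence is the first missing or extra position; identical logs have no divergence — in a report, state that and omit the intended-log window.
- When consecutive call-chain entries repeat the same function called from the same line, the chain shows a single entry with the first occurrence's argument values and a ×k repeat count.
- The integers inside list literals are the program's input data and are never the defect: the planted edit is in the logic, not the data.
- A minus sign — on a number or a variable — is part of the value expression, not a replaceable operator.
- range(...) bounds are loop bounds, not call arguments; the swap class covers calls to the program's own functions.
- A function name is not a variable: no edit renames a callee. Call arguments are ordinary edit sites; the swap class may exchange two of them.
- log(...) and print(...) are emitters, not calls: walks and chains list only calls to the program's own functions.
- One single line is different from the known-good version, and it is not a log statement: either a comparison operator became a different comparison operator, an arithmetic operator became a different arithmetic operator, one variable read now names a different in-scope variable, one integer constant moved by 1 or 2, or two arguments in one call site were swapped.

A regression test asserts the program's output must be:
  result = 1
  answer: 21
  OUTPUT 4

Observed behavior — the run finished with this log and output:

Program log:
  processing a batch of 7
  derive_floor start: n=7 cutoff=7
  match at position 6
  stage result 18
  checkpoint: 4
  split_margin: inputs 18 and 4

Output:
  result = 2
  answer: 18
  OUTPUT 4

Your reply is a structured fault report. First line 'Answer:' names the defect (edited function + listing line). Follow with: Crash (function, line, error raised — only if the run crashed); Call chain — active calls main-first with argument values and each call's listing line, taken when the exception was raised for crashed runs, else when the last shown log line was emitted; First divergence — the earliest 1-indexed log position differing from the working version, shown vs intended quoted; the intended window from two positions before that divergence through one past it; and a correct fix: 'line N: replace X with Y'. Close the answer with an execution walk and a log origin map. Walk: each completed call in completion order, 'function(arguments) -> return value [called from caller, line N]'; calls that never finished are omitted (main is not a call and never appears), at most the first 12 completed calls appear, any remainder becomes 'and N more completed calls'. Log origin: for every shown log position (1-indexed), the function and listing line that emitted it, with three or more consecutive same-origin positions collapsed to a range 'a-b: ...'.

Answer: the defect is in probe_limits at line 11.
Core observation: At log position 4 the runs split — shown 'stage result 18', but the working version logs 'stage result 21'.
Call chain: main -> split_margin(18, 4) (called at line 34).
First divergence: position 4 — the shown line 'stage result 18' should read 'stage result 21'.
Intended log window:
  2: derive_floor start: n=7 cutoff=7
  3: match at position 6
  4: stage result 21
  5: checkpoint: 4
Execution walk:
  derive_floor([2, 2, 3, 12, 8, 5, 7], 7) -> 6  [called from probe_limits, line 8]
  probe_limits([2, 2, 3, 12, 8, 5, 7], 7) -> 18  [called from main, line 30]
  locate_pivot([2, 2, 3, 12, 8, 5, 7]) -> 4  [called from main, line 32]
  split_margin(18, 4) -> 2  [called from main, line 34]
Log origins:
  1: logged in main at line 29
  2: logged in derive_floor at line 2
  3: logged in probe_limits at line 9
  4: logged in main at line 31
  5: logged in main at line 33
  6: logged in split_margin at line 21
A correct fix: line 11: replace `gap` with `mark`.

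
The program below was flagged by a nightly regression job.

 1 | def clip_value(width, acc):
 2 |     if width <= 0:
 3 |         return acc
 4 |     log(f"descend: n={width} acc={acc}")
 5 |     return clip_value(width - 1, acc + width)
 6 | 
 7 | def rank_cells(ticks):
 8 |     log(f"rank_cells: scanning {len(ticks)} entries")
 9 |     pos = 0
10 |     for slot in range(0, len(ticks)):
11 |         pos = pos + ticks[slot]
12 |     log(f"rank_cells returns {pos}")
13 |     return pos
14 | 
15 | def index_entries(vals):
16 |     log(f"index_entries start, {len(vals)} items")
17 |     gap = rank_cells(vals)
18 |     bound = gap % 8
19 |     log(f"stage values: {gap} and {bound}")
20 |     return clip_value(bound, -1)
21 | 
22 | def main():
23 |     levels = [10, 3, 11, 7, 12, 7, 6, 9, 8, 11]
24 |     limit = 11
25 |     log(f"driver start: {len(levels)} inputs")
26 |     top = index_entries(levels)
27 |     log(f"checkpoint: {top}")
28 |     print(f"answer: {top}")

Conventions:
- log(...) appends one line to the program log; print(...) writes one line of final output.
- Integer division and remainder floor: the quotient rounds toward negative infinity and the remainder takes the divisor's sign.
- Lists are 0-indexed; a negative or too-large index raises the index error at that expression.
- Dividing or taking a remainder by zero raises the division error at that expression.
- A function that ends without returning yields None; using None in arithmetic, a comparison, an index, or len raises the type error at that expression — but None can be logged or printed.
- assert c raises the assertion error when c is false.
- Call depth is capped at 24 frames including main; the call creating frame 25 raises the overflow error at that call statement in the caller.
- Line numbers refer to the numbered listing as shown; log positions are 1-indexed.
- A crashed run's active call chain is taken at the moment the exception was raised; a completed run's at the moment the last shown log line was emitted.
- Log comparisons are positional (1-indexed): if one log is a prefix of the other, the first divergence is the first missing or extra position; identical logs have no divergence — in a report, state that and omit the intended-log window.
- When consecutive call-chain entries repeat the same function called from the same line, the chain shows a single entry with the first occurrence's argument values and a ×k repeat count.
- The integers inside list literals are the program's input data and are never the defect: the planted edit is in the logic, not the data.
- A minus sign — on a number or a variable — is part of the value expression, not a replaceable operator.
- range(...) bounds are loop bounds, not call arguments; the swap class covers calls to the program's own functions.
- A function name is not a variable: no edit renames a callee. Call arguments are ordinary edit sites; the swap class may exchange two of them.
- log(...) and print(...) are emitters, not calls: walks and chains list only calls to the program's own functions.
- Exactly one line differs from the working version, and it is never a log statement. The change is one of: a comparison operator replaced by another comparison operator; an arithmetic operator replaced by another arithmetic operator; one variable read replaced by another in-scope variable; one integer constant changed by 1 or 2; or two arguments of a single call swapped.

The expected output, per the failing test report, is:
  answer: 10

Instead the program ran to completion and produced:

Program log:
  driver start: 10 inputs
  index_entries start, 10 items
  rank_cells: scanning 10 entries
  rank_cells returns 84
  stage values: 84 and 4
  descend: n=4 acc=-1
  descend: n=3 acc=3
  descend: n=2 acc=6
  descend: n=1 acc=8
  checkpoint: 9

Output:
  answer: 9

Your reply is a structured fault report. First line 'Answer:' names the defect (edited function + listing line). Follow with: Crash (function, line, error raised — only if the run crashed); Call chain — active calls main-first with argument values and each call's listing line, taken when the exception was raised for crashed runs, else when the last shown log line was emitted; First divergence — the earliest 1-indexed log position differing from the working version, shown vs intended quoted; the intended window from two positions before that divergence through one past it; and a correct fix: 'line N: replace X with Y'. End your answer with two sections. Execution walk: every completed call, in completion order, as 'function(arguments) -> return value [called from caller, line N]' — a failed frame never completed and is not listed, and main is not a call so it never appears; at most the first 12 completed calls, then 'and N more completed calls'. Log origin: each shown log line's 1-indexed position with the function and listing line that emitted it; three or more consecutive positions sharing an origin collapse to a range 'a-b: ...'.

Answer: the defect is in index_entries at line 20.
The tell: The earliest visible damage is log position 6 — 'descend: n=4 acc=-1' rather than the intended 'descend: n=4 acc=0'.
Call chain: main.
First divergence: position 6 — shown 'descend: n=4 acc=-1', intended 'descend: n=4 acc=0'.
Intended log window:
  4: rank_cells returns 84
  5: stage values: 84 and 4
  6: descend: n=4 acc=0
  7: descend: n=3 acc=4
Execution walk:
  rank_cells([10, 3, 11, 7, 12, 7, 6, 9, 8, 11]) -> 84  [called from index_entries, line 17]
  clip_value(0, 9) -> 9  [called from clip_value, line 5]
  clip_value(1, 8) -> 9  [called from clip_value, line 5]
  clip_value(2, 6) -> 9  [called from clip_value, line 5]
  clip_value(3, 3) -> 9  [called from clip_value, line 5]
  clip_value(4, -1) -> 9  [called from index_entries, line 20]
  index_entries([10, 3, 11, 7, 12, 7, 6, 9, 8, 11]) -> 9  [called from main, line 26]
Log origin:
  1: from main, line 25
  2: from index_entries, line 16
  3: from rank_cells, line 8
  4: from rank_cells, line 12
  5: from index_entries, line 19
  6-9: from clip_value, line 4
  10: from main, line 27
A correct fix: line 20: replace `-1` with `0`.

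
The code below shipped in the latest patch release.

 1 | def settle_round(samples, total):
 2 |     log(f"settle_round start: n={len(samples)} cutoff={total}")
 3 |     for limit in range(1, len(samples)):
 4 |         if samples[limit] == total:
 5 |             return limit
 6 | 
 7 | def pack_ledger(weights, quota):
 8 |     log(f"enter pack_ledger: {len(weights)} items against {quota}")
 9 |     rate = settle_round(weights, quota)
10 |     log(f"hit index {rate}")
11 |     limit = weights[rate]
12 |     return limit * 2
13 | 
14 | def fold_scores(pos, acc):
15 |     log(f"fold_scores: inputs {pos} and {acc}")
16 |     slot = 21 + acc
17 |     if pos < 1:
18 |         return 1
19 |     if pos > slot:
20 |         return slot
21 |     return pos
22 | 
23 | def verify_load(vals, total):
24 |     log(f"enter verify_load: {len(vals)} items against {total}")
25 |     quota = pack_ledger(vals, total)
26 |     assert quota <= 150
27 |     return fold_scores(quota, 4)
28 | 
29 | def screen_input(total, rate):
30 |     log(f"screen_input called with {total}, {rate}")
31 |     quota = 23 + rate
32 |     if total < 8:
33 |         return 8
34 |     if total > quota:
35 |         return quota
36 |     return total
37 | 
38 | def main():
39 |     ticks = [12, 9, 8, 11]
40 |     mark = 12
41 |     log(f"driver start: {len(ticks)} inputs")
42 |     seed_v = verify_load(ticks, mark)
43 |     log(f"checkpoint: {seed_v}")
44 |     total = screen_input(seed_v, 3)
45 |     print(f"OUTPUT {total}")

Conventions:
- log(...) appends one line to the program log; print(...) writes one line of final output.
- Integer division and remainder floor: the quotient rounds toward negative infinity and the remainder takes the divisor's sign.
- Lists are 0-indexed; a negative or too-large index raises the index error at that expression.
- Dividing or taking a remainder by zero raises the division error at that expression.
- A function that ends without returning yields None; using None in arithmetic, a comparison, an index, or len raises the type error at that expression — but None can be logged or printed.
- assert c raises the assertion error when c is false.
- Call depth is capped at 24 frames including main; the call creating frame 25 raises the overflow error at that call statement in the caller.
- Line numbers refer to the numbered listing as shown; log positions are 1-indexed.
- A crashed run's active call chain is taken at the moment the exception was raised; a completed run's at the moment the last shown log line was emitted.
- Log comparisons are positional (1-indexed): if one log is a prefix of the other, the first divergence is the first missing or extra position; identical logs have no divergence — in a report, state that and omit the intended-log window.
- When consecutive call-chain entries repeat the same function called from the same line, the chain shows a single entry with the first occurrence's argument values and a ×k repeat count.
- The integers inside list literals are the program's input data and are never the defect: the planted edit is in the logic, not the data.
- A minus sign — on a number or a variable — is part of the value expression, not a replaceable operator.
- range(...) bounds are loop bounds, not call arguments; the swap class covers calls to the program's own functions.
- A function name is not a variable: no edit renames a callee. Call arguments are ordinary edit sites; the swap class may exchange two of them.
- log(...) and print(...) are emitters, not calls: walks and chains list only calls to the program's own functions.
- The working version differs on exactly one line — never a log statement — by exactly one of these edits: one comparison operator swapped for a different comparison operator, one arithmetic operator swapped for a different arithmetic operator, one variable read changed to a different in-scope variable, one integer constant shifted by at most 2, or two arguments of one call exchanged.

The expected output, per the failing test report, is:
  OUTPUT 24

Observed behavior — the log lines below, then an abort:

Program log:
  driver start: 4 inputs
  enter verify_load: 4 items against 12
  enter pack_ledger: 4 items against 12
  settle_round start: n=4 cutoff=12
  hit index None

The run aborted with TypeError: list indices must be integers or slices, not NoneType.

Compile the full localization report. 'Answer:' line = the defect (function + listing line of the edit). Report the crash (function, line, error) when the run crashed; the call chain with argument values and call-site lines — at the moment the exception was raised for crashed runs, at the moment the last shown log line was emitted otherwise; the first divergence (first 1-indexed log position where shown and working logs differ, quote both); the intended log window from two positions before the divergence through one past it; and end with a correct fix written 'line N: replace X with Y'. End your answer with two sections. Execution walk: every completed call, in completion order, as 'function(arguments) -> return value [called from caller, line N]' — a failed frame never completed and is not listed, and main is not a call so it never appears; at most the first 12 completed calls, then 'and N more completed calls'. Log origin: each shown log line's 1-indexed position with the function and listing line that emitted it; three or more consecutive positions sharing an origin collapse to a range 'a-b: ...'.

Answer: the defect is in settle_round at line 3.
The tell: At log position 5 the runs split — shown 'hit index None', but the working version logs 'hit index 0'.
Crash: pack_ledger, line 11, TypeError.
Call chain: main -> verify_load([12, 9, 8, 11], 12) (called at line 42) -> pack_ledger([12, 9, 8, 11], 12) (called at line 25).
First divergence: position 5 — shown 'hit index None', intended 'hit index 0'.
Intended log window:
  3: enter pack_ledger: 4 items against 12
  4: settle_round start: n=4 cutoff=12
  5: hit index 0
  6: fold_scores: inputs 24 and 4
Execution walk:
  settle_round([12, 9, 8, 11], 12) -> None  [called from pack_ledger, line 9]
Log origin:
  1: emitted by main (line 41)
  2: emitted by verify_load (line 24)
  3: emitted by pack_ledger (line 8)
  4: emitted by settle_round (line 2)
  5: emitted by pack_ledger (line 10)
A correct fix: line 3: replace `1` with `0`.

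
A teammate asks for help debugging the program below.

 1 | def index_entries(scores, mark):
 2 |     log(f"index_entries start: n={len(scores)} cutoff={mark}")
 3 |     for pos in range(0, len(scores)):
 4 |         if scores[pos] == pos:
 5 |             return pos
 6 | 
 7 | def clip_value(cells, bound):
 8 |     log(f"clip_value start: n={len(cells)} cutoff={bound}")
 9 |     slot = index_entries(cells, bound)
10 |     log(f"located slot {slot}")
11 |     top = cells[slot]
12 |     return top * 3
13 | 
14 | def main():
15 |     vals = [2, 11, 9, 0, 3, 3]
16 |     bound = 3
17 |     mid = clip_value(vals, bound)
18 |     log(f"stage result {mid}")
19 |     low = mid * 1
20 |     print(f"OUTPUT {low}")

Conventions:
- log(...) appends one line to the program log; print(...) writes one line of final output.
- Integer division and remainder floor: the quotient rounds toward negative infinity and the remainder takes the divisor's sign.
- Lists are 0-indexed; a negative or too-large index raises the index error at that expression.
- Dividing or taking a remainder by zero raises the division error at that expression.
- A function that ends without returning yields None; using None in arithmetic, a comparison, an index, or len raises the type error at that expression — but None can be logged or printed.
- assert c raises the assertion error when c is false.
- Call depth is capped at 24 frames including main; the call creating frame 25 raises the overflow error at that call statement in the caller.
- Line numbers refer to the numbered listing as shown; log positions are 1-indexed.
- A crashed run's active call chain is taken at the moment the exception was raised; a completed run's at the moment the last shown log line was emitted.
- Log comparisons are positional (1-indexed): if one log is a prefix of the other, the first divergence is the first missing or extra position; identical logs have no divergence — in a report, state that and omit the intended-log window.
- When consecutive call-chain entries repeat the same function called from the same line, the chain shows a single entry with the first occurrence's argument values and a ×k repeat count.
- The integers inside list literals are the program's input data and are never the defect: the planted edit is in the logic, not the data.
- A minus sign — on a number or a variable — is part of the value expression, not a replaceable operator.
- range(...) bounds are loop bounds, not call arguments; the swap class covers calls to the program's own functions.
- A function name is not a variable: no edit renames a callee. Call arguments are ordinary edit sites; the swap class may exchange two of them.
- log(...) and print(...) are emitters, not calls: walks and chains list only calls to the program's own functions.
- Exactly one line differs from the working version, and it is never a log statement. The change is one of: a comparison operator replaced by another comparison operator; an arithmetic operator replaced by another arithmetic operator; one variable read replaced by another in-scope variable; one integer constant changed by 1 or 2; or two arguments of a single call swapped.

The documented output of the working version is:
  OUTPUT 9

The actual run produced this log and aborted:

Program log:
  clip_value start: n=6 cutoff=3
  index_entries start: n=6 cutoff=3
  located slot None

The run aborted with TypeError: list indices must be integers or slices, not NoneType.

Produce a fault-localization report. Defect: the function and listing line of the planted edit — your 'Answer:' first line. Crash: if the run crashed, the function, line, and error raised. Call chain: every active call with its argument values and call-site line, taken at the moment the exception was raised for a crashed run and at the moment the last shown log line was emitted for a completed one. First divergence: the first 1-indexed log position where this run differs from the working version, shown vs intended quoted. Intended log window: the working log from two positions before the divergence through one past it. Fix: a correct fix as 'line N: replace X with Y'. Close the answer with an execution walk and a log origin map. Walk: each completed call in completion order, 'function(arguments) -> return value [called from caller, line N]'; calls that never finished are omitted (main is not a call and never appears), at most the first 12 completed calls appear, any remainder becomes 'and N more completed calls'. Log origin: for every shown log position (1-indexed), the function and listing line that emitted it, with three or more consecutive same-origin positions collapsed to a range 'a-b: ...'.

Answer: the defect is in index_entries at line 4.
Core observation: The log first diverges at position 3: the faulty run prints 'located slot None' where the working version prints 'located slot 4'.
Crash: clip_value, line 11, TypeError.
Call chain: main -> clip_value([2, 11, 9, 0, 3, 3], 3) (called at line 17).
First divergence: position 3; shown 'located slot None' vs intended 'located slot 4'.
Intended log window:
  1: clip_value start: n=6 cutoff=3
  2: index_entries start: n=6 cutoff=3
  3: located slot 4
  4: stage result 9
Execution walk:
  index_entries([2, 11, 9, 0, 3, 3], 3) -> None  [called from clip_value, line 9]
Origin of each log line:
  1: from clip_value, line 8
  2: from index_entries, line 2
  3: from clip_value, line 10
A correct fix: line 4: replace `scores[pos] == pos` with `scores[pos] == mark`.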